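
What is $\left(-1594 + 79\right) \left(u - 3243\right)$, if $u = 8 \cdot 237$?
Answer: $2040705$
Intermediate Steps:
$u = 1896$
$\left(-1594 + 79\right) \left(u - 3243\right) = \left(-1594 + 79\right) \left(1896 - 3243\right) = \left(-1515\right) \left(-1347\right) = 2040705$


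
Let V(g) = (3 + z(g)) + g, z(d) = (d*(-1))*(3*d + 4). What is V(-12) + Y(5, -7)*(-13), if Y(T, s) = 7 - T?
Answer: -419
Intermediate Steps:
z(d) = -d*(4 + 3*d) (z(d) = (-d)*(4 + 3*d) = -d*(4 + 3*d))
V(g) = 3 + g - g*(4 + 3*g) (V(g) = (3 - g*(4 + 3*g)) + g = 3 + g - g*(4 + 3*g))
V(-12) + Y(5, -7)*(-13) = (3 - 3*(-12) - 3*(-12)²) + (7 - 1*5)*(-13) = (3 + 36 - 3*144) + (7 - 5)*(-13) = (3 + 36 - 432) + 2*(-13) = -393 - 26 = -419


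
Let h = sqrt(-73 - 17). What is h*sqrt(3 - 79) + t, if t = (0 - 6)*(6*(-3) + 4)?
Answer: 84 - 6*sqrt(190) ≈ 1.2957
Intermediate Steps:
t = 84 (t = -6*(-18 + 4) = -6*(-14) = 84)
h = 3*I*sqrt(10) (h = sqrt(-90) = 3*I*sqrt(10) ≈ 9.4868*I)
h*sqrt(3 - 79) + t = (3*I*sqrt(10))*sqrt(3 - 79) + 84 = (3*I*sqrt(10))*sqrt(-76) + 84 = (3*I*sqrt(10))*(2*I*sqrt(19)) + 84 = -6*sqrt(190) + 84 = 84 - 6*sqrt(190)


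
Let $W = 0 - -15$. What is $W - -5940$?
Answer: $5955$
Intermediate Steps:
$W = 15$ ($W = 0 + 15 = 15$)
$W - -5940 = 15 - -5940 = 15 + 5940 = 5955$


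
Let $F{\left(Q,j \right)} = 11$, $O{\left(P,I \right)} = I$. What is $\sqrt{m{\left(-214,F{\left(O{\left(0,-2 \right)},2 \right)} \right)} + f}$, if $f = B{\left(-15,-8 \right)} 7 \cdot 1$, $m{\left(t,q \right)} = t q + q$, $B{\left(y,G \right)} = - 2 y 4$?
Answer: $3 i \sqrt{167} \approx 38.769 i$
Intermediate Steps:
$B{\left(y,G \right)} = - 8 y$
$m{\left(t,q \right)} = q + q t$ ($m{\left(t,q \right)} = q t + q = q + q t$)
$f = 840$ ($f = \left(-8\right) \left(-15\right) 7 \cdot 1 = 120 \cdot 7 = 840$)
$\sqrt{m{\left(-214,F{\left(O{\left(0,-2 \right)},2 \right)} \right)} + f} = \sqrt{11 \left(1 - 214\right) + 840} = \sqrt{11 \left(-213\right) + 840} = \sqrt{-2343 + 840} = \sqrt{-1503} = 3 i \sqrt{167}$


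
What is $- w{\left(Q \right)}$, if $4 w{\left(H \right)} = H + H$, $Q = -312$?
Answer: $156$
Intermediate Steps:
$w{\left(H \right)} = \frac{H}{2}$ ($w{\left(H \right)} = \frac{H + H}{4} = \frac{2 H}{4} = \frac{H}{2}$)
$- w{\left(Q \right)} = - \frac{-312}{2} = \left(-1\right) \left(-156\right) = 156$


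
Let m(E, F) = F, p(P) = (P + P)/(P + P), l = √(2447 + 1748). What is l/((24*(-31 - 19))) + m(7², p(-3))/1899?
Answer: 1/1899 - √4195/1200 ≈ -0.053447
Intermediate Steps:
l = √4195 ≈ 64.769
p(P) = 1 (p(P) = (2*P)/((2*P)) = (2*P)*(1/(2*P)) = 1)
l/((24*(-31 - 19))) + m(7², p(-3))/1899 = √4195/((24*(-31 - 19))) + 1/1899 = √4195/((24*(-50))) + 1*(1/1899) = √4195/(-1200) + 1/1899 = √4195*(-1/1200) + 1/1899 = -√4195/1200 + 1/1899 = 1/1899 - √4195/1200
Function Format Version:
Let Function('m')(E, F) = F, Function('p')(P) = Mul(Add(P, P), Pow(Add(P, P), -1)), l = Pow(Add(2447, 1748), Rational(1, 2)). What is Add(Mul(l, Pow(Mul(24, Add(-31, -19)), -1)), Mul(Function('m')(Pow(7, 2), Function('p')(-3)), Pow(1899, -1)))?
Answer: Add(Rational(1, 1899), Mul(Rational(-1, 1200), Pow(4195, Rational(1, 2)))) ≈ -0.053447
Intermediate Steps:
l = Pow(4195, Rational(1, 2)) ≈ 64.769
Function('p')(P) = 1 (Function('p')(P) = Mul(Mul(2, P), Pow(Mul(2, P), -1)) = Mul(Mul(2, P), Mul(Rational(1, 2), Pow(P, -1))) = 1)
Add(Mul(l, Pow(Mul(24, Add(-31, -19)), -1)), Mul(Function('m')(Pow(7, 2), Function('p')(-3)), Pow(1899, -1))) = Add(Mul(Pow(4195, Rational(1, 2)), Pow(Mul(24, Add(-31, -19)), -1)), Mul(1, Pow(1899, -1))) = Add(Mul(Pow(4195, Rational(1, 2)), Pow(Mul(24, -50), -1)), Mul(1, Rational(1, 1899))) = Add(Mul(Pow(4195, Rational(1, 2)), Pow(-1200, -1)), Rational(1, 1899)) = Add(Mul(Pow(4195, Rational(1, 2)), Rational(-1, 1200)), Rational(1, 1899)) = Add(Mul(Rational(-1, 1200), Pow(4195, Rational(1, 2))), Rational(1, 1899)) = Add(Rational(1, 1899), Mul(Rational(-1, 1200), Pow(4195, Rational(1, 2))))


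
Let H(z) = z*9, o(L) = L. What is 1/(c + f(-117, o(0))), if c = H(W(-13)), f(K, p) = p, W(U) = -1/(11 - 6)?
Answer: -5/9 ≈ -0.55556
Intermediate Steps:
W(U) = -⅕ (W(U) = -1/5 = -1*⅕ = -⅕)
H(z) = 9*z
c = -9/5 (c = 9*(-⅕) = -9/5 ≈ -1.8000)
1/(c + f(-117, o(0))) = 1/(-9/5 + 0) = 1/(-9/5) = -5/9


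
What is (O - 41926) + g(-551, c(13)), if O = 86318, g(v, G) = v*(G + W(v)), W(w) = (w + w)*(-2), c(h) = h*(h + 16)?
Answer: -1377739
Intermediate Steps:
c(h) = h*(16 + h)
W(w) = -4*w (W(w) = (2*w)*(-2) = -4*w)
g(v, G) = v*(G - 4*v)
(O - 41926) + g(-551, c(13)) = (86318 - 41926) - 551*(13*(16 + 13) - 4*(-551)) = 44392 - 551*(13*29 + 2204) = 44392 - 551*(377 + 2204) = 44392 - 551*2581 = 44392 - 1422131 = -1377739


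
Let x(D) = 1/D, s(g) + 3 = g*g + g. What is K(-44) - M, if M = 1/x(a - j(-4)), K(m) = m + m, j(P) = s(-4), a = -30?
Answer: -49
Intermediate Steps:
s(g) = -3 + g + g**2 (s(g) = -3 + (g*g + g) = -3 + (g**2 + g) = -3 + (g + g**2) = -3 + g + g**2)
j(P) = 9 (j(P) = -3 - 4 + (-4)**2 = -3 - 4 + 16 = 9)
K(m) = 2*m
M = -39 (M = 1/(1/(-30 - 1*9)) = 1/(1/(-30 - 9)) = 1/(1/(-39)) = 1/(-1/39) = -39)
K(-44) - M = 2*(-44) - 1*(-39) = -88 + 39 = -49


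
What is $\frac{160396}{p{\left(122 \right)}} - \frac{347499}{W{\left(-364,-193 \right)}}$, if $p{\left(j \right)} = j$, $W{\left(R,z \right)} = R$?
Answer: $\frac{50389511}{22204} \approx 2269.4$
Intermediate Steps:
$\frac{160396}{p{\left(122 \right)}} - \frac{347499}{W{\left(-364,-193 \right)}} = \frac{160396}{122} - \frac{347499}{-364} = 160396 \cdot \frac{1}{122} - - \frac{347499}{364} = \frac{80198}{61} + \frac{347499}{364} = \frac{50389511}{22204}$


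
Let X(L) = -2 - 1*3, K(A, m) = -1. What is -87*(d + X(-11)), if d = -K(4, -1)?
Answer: 348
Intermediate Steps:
X(L) = -5 (X(L) = -2 - 3 = -5)
d = 1 (d = -1*(-1) = 1)
-87*(d + X(-11)) = -87*(1 - 5) = -87*(-4) = 348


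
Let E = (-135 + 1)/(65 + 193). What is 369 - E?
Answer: 47668/129 ≈ 369.52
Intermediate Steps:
E = -67/129 (E = -134/258 = -134*1/258 = -67/129 ≈ -0.51938)
369 - E = 369 - 1*(-67/129) = 369 + 67/129 = 47668/129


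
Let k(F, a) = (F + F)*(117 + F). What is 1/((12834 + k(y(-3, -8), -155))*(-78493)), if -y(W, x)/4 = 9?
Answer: -1/549607986 ≈ -1.8195e-9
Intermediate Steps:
y(W, x) = -36 (y(W, x) = -4*9 = -36)
k(F, a) = 2*F*(117 + F) (k(F, a) = (2*F)*(117 + F) = 2*F*(117 + F))
1/((12834 + k(y(-3, -8), -155))*(-78493)) = 1/((12834 + 2*(-36)*(117 - 36))*(-78493)) = -1/78493/(12834 + 2*(-36)*81) = -1/78493/(12834 - 5832) = -1/78493/7002 = (1/7002)*(-1/78493) = -1/549607986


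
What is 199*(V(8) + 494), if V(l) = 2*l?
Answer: 101490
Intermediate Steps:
199*(V(8) + 494) = 199*(2*8 + 494) = 199*(16 + 494) = 199*510 = 101490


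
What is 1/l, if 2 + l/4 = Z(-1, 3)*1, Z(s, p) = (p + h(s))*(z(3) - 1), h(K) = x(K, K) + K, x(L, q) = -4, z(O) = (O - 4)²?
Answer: -⅛ ≈ -0.12500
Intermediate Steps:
z(O) = (-4 + O)²
h(K) = -4 + K
Z(s, p) = 0 (Z(s, p) = (p + (-4 + s))*((-4 + 3)² - 1) = (-4 + p + s)*((-1)² - 1) = (-4 + p + s)*(1 - 1) = (-4 + p + s)*0 = 0)
l = -8 (l = -8 + 4*(0*1) = -8 + 4*0 = -8 + 0 = -8)
1/l = 1/(-8) = -⅛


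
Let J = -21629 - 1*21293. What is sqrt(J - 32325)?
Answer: I*sqrt(75247) ≈ 274.31*I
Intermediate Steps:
J = -42922 (J = -21629 - 21293 = -42922)
sqrt(J - 32325) = sqrt(-42922 - 32325) = sqrt(-75247) = I*sqrt(75247)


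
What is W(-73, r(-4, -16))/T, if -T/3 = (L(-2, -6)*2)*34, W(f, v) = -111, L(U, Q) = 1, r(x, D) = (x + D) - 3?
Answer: 37/68 ≈ 0.54412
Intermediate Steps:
r(x, D) = -3 + D + x (r(x, D) = (D + x) - 3 = -3 + D + x)
T = -204 (T = -3*1*2*34 = -6*34 = -3*68 = -204)
W(-73, r(-4, -16))/T = -111/(-204) = -111*(-1/204) = 37/68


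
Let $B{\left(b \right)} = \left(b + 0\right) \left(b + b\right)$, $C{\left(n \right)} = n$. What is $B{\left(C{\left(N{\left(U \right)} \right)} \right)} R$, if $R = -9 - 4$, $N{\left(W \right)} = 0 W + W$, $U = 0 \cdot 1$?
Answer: $0$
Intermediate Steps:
$U = 0$
$N{\left(W \right)} = W$ ($N{\left(W \right)} = 0 + W = W$)
$B{\left(b \right)} = 2 b^{2}$ ($B{\left(b \right)} = b 2 b = 2 b^{2}$)
$R = -13$ ($R = -9 - 4 = -13$)
$B{\left(C{\left(N{\left(U \right)} \right)} \right)} R = 2 \cdot 0^{2} \left(-13\right) = 2 \cdot 0 \left(-13\right) = 0 \left(-13\right) = 0$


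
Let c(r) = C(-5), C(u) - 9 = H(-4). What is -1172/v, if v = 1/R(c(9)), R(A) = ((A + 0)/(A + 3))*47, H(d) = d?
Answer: -68855/2 ≈ -34428.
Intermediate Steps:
C(u) = 5 (C(u) = 9 - 4 = 5)
c(r) = 5
R(A) = 47*A/(3 + A) (R(A) = (A/(3 + A))*47 = 47*A/(3 + A))
v = 8/235 (v = 1/(47*5/(3 + 5)) = 1/(47*5/8) = 1/(47*5*(1/8)) = 1/(235/8) = 8/235 ≈ 0.034043)
-1172/v = -1172/8/235 = -1172*235/8 = -68855/2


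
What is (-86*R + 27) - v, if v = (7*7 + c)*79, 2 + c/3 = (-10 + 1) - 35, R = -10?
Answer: 7918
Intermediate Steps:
c = -138 (c = -6 + 3*((-10 + 1) - 35) = -6 + 3*(-9 - 35) = -6 + 3*(-44) = -6 - 132 = -138)
v = -7031 (v = (7*7 - 138)*79 = (49 - 138)*79 = -89*79 = -7031)
(-86*R + 27) - v = (-86*(-10) + 27) - 1*(-7031) = (860 + 27) + 7031 = 887 + 7031 = 7918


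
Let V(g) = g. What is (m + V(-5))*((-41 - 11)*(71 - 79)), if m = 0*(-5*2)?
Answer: -2080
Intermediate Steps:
m = 0 (m = 0*(-10) = 0)
(m + V(-5))*((-41 - 11)*(71 - 79)) = (0 - 5)*((-41 - 11)*(71 - 79)) = -(-260)*(-8) = -5*416 = -2080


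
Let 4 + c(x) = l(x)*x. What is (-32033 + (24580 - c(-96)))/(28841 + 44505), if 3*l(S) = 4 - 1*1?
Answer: -7353/73346 ≈ -0.10025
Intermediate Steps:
l(S) = 1 (l(S) = (4 - 1*1)/3 = (4 - 1)/3 = (⅓)*3 = 1)
c(x) = -4 + x (c(x) = -4 + 1*x = -4 + x)
(-32033 + (24580 - c(-96)))/(28841 + 44505) = (-32033 + (24580 - (-4 - 96)))/(28841 + 44505) = (-32033 + (24580 - 1*(-100)))/73346 = (-32033 + (24580 + 100))*(1/73346) = (-32033 + 24680)*(1/73346) = -7353*1/73346 = -7353/73346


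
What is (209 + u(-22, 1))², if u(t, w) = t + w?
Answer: 35344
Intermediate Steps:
(209 + u(-22, 1))² = (209 + (-22 + 1))² = (209 - 21)² = 188² = 35344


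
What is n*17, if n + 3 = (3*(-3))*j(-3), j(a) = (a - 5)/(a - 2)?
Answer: -1479/5 ≈ -295.80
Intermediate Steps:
j(a) = (-5 + a)/(-2 + a)
n = -87/5 (n = -3 + (3*(-3))*((-5 - 3)/(-2 - 3)) = -3 - 9*(-8)/(-5) = -3 - (-9)*(-8)/5 = -3 - 9*8/5 = -3 - 72/5 = -87/5 ≈ -17.400)
n*17 = -87/5*17 = -1479/5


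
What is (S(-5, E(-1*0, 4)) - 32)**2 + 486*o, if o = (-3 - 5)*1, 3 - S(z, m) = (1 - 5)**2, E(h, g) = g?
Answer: -1863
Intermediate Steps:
S(z, m) = -13 (S(z, m) = 3 - (1 - 5)**2 = 3 - 1*(-4)**2 = 3 - 1*16 = 3 - 16 = -13)
o = -8 (o = -8*1 = -8)
(S(-5, E(-1*0, 4)) - 32)**2 + 486*o = (-13 - 32)**2 + 486*(-8) = (-45)**2 - 3888 = 2025 - 3888 = -1863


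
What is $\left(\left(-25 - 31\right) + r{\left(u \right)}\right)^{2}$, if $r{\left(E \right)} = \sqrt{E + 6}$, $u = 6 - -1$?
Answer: $\left(56 - \sqrt{13}\right)^{2} \approx 2745.2$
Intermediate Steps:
$u = 7$ ($u = 6 + 1 = 7$)
$r{\left(E \right)} = \sqrt{6 + E}$
$\left(\left(-25 - 31\right) + r{\left(u \right)}\right)^{2} = \left(\left(-25 - 31\right) + \sqrt{6 + 7}\right)^{2} = \left(-56 + \sqrt{13}\right)^{2}$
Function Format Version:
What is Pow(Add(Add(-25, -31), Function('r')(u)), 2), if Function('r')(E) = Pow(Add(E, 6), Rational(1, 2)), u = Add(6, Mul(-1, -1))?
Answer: Pow(Add(56, Mul(-1, Pow(13, Rational(1, 2)))), 2) ≈ 2745.2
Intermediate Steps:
u = 7 (u = Add(6, 1) = 7)
Function('r')(E) = Pow(Add(6, E), Rational(1, 2))
Pow(Add(Add(-25, -31), Function('r')(u)), 2) = Pow(Add(Add(-25, -31), Pow(Add(6, 7), Rational(1, 2))), 2) = Pow(Add(-56, Pow(13, Rational(1, 2))), 2)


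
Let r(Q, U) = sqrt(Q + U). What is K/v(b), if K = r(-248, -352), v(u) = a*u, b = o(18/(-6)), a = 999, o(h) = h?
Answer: -10*I*sqrt(6)/2997 ≈ -0.0081731*I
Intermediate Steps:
b = -3 (b = 18/(-6) = 18*(-1/6) = -3)
v(u) = 999*u
K = 10*I*sqrt(6) (K = sqrt(-248 - 352) = sqrt(-600) = 10*I*sqrt(6) ≈ 24.495*I)
K/v(b) = (10*I*sqrt(6))/((999*(-3))) = (10*I*sqrt(6))/(-2997) = (10*I*sqrt(6))*(-1/2997) = -10*I*sqrt(6)/2997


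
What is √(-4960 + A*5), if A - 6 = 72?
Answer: I*√4570 ≈ 67.602*I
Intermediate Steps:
A = 78 (A = 6 + 72 = 78)
√(-4960 + A*5) = √(-4960 + 78*5) = √(-4960 + 390) = √(-4570) = I*√4570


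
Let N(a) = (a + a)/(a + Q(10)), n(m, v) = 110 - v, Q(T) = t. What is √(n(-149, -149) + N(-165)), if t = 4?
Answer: √6766669/161 ≈ 16.157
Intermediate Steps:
Q(T) = 4
N(a) = 2*a/(4 + a) (N(a) = (a + a)/(a + 4) = (2*a)/(4 + a) = 2*a/(4 + a))
√(n(-149, -149) + N(-165)) = √((110 - 1*(-149)) + 2*(-165)/(4 - 165)) = √((110 + 149) + 2*(-165)/(-161)) = √(259 + 2*(-165)*(-1/161)) = √(259 + 330/161) = √(42029/161) = √6766669/161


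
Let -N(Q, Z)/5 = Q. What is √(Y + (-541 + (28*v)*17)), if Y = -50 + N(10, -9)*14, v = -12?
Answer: I*√7003 ≈ 83.684*I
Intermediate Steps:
N(Q, Z) = -5*Q
Y = -750 (Y = -50 - 5*10*14 = -50 - 50*14 = -50 - 700 = -750)
√(Y + (-541 + (28*v)*17)) = √(-750 + (-541 + (28*(-12))*17)) = √(-750 + (-541 - 336*17)) = √(-750 + (-541 - 5712)) = √(-750 - 6253) = √(-7003) = I*√7003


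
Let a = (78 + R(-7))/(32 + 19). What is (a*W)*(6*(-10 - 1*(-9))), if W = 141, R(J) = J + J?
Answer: -18048/17 ≈ -1061.6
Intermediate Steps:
R(J) = 2*J
a = 64/51 (a = (78 + 2*(-7))/(32 + 19) = (78 - 14)/51 = 64*(1/51) = 64/51 ≈ 1.2549)
(a*W)*(6*(-10 - 1*(-9))) = ((64/51)*141)*(6*(-10 - 1*(-9))) = 3008*(6*(-10 + 9))/17 = 3008*(6*(-1))/17 = (3008/17)*(-6) = -18048/17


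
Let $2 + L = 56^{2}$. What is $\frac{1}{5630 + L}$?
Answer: $\frac{1}{8764} \approx 0.0001141$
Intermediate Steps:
$L = 3134$ ($L = -2 + 56^{2} = -2 + 3136 = 3134$)
$\frac{1}{5630 + L} = \frac{1}{5630 + 3134} = \frac{1}{8764}$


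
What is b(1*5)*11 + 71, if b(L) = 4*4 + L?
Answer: 302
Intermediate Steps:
b(L) = 16 + L
b(1*5)*11 + 71 = (16 + 1*5)*11 + 71 = (16 + 5)*11 + 71 = 21*11 + 71 = 231 + 71 = 302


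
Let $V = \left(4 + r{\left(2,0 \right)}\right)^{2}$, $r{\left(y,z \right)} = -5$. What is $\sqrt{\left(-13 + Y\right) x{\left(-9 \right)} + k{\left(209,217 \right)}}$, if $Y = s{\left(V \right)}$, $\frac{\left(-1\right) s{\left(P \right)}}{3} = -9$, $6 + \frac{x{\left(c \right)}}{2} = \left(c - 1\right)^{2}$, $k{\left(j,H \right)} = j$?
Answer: $\sqrt{2841} \approx 53.301$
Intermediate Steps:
$V = 1$ ($V = \left(4 - 5\right)^{2} = \left(-1\right)^{2} = 1$)
$x{\left(c \right)} = -12 + 2 \left(-1 + c\right)^{2}$ ($x{\left(c \right)} = -12 + 2 \left(c - 1\right)^{2} = -12 + 2 \left(-1 + c\right)^{2}$)
$s{\left(P \right)} = 27$ ($s{\left(P \right)} = \left(-3\right) \left(-9\right) = 27$)
$Y = 27$
$\sqrt{\left(-13 + Y\right) x{\left(-9 \right)} + k{\left(209,217 \right)}} = \sqrt{\left(-13 + 27\right) \left(-12 + 2 \left(-1 - 9\right)^{2}\right) + 209} = \sqrt{14 \left(-12 + 2 \left(-10\right)^{2}\right) + 209} = \sqrt{14 \left(-12 + 2 \cdot 100\right) + 209} = \sqrt{14 \left(-12 + 200\right) + 209} = \sqrt{14 \cdot 188 + 209} = \sqrt{2632 + 209} = \sqrt{2841}$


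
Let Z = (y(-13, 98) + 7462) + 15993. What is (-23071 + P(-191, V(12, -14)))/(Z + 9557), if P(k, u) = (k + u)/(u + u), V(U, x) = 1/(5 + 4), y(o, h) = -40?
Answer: -11965/16486 ≈ -0.72577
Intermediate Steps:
V(U, x) = ⅑ (V(U, x) = 1/9 = ⅑)
P(k, u) = (k + u)/(2*u) (P(k, u) = (k + u)/((2*u)) = (k + u)*(1/(2*u)) = (k + u)/(2*u))
Z = 23415 (Z = (-40 + 7462) + 15993 = 7422 + 15993 = 23415)
(-23071 + P(-191, V(12, -14)))/(Z + 9557) = (-23071 + (-191 + ⅑)/(2*(⅑)))/(23415 + 9557) = (-23071 + (½)*9*(-1718/9))/32972 = (-23071 - 859)*(1/32972) = -23930*1/32972 = -11965/16486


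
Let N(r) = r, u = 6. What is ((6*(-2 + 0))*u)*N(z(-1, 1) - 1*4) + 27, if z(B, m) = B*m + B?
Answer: 459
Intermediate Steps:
z(B, m) = B + B*m
((6*(-2 + 0))*u)*N(z(-1, 1) - 1*4) + 27 = ((6*(-2 + 0))*6)*(-(1 + 1) - 1*4) + 27 = ((6*(-2))*6)*(-1*2 - 4) + 27 = (-12*6)*(-2 - 4) + 27 = -72*(-6) + 27 = 432 + 27 = 459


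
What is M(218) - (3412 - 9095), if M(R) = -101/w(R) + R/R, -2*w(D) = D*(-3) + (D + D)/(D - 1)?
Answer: 402069927/70741 ≈ 5683.7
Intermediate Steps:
w(D) = 3*D/2 - D/(-1 + D) (w(D) = -(D*(-3) + (D + D)/(D - 1))/2 = -(-3*D + (2*D)/(-1 + D))/2 = -(-3*D + 2*D/(-1 + D))/2 = 3*D/2 - D/(-1 + D))
M(R) = 1 - 202*(-1 + R)/(R*(-5 + 3*R)) (M(R) = -101*2*(-1 + R)/(R*(-5 + 3*R)) + R/R = -202*(-1 + R)/(R*(-5 + 3*R)) + 1 = 1 - 202*(-1 + R)/(R*(-5 + 3*R)))
M(218) - (3412 - 9095) = (202 - 207*218 + 3*218²)/(218*(-5 + 3*218)) - (3412 - 9095) = (202 - 45126 + 3*47524)/(218*(-5 + 654)) - 1*(-5683) = (1/218)*(202 - 45126 + 142572)/649 + 5683 = (1/218)*(1/649)*97648 + 5683 = 48824/70741 + 5683 = 402069927/70741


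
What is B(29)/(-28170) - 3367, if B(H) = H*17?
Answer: -94848883/28170 ≈ -3367.0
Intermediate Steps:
B(H) = 17*H
B(29)/(-28170) - 3367 = (17*29)/(-28170) - 3367 = 493*(-1/28170) - 3367 = -493/28170 - 3367 = -94848883/28170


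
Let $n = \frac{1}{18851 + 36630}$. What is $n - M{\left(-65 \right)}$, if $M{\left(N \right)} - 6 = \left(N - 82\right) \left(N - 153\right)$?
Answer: $- \frac{1778277011}{55481} \approx -32052.0$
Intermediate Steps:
$n = \frac{1}{55481} \approx 1.8024 \cdot 10^{-5}$
$M{\left(N \right)} = 6 + \left(-153 + N\right) \left(-82 + N\right)$ ($M{\left(N \right)} = 6 + \left(N - 82\right) \left(N - 153\right) = 6 + \left(-82 + N\right) \left(-153 + N\right) = 6 + \left(-153 + N\right) \left(-82 + N\right)$)
$n - M{\left(-65 \right)} = \frac{1}{55481} - \left(12552 + \left(-65\right)^{2} - -15275\right) = \frac{1}{55481} - \left(12552 + 4225 + 15275\right) = \frac{1}{55481} - 32052 = - \frac{1778277011}{55481}$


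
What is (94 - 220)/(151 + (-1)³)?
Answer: -21/25 ≈ -0.84000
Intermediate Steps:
(94 - 220)/(151 + (-1)³) = -126/(151 - 1) = -126/150 = -126*1/150 = -21/25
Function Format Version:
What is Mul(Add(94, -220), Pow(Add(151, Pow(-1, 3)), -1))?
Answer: Rational(-21, 25) ≈ -0.84000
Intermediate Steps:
Mul(Add(94, -220), Pow(Add(151, Pow(-1, 3)), -1)) = Mul(-126, Pow(Add(151, -1), -1)) = Mul(-126, Pow(150, -1)) = Mul(-126, Rational(1, 150)) = Rational(-21, 25)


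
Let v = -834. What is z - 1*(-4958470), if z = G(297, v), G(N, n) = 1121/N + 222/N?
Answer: 1472666933/297 ≈ 4.9585e+6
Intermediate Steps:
G(N, n) = 1343/N
z = 1343/297 ≈ 4.5219
z - 1*(-4958470) = 1343/297 - 1*(-4958470) = 1343/297 + 4958470 = 1472666933/297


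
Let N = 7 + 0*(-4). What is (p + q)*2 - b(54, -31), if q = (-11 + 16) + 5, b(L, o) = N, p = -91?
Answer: -169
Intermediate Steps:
N = 7 (N = 7 + 0 = 7)
b(L, o) = 7
q = 10 (q = 5 + 5 = 10)
(p + q)*2 - b(54, -31) = (-91 + 10)*2 - 1*7 = -81*2 - 7 = -162 - 7 = -169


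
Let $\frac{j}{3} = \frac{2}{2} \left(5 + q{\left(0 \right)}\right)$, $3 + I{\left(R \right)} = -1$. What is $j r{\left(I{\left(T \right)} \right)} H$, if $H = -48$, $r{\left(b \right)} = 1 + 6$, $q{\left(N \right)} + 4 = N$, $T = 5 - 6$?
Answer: $-1008$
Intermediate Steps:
$T = -1$ ($T = 5 - 6 = -1$)
$I{\left(R \right)} = -4$ ($I{\left(R \right)} = -3 - 1 = -4$)
$q{\left(N \right)} = -4 + N$
$r{\left(b \right)} = 7$
$j = 3$ ($j = 3 \cdot \frac{2}{2} \left(5 + \left(-4 + 0\right)\right) = 3 \cdot 2 \cdot \frac{1}{2} \left(5 - 4\right) = 3 \cdot 1 \cdot 1 = 3 \cdot 1 = 3$)
$j r{\left(I{\left(T \right)} \right)} H = 3 \cdot 7 \left(-48\right) = 21 \left(-48\right) = -1008$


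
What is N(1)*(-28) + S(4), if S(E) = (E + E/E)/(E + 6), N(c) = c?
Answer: -55/2 ≈ -27.500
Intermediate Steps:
S(E) = (1 + E)/(6 + E) (S(E) = (E + 1)/(6 + E) = (1 + E)/(6 + E))
N(1)*(-28) + S(4) = 1*(-28) + (1 + 4)/(6 + 4) = -28 + 5/10 = -28 + (⅒)*5 = -28 + ½ = -55/2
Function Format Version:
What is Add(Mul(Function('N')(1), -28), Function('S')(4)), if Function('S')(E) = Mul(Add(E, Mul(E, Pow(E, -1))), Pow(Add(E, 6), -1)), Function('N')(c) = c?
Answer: Rational(-55, 2) ≈ -27.500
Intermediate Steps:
Function('S')(E) = Mul(Pow(Add(6, E), -1), Add(1, E)) (Function('S')(E) = Mul(Add(E, 1), Pow(Add(6, E), -1)) = Mul(Add(1, E), Pow(Add(6, E), -1)) = Mul(Pow(Add(6, E), -1), Add(1, E)))
Add(Mul(Function('N')(1), -28), Function('S')(4)) = Add(Mul(1, -28), Mul(Pow(Add(6, 4), -1), Add(1, 4))) = Add(-28, Mul(Pow(10, -1), 5)) = Add(-28, Mul(Rational(1, 10), 5)) = Add(-28, Rational(1, 2)) = Rational(-55, 2)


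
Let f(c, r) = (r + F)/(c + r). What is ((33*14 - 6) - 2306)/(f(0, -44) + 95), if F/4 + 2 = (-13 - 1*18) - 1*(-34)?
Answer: -4070/211 ≈ -19.289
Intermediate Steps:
F = 4 (F = -8 + 4*((-13 - 1*18) - 1*(-34)) = -8 + 4*((-13 - 18) + 34) = -8 + 4*(-31 + 34) = -8 + 4*3 = -8 + 12 = 4)
f(c, r) = (4 + r)/(c + r) (f(c, r) = (r + 4)/(c + r) = (4 + r)/(c + r))
((33*14 - 6) - 2306)/(f(0, -44) + 95) = ((33*14 - 6) - 2306)/((4 - 44)/(0 - 44) + 95) = ((462 - 6) - 2306)/(-40/(-44) + 95) = (456 - 2306)/(-1/44*(-40) + 95) = -1850/(10/11 + 95) = -1850/1055/11 = -1850*11/1055 = -4070/211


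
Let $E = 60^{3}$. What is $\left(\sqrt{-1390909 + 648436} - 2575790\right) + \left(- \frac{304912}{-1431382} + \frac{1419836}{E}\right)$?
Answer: $- \frac{99547102654474331}{38647314000} + 3 i \sqrt{82497} \approx -2.5758 \cdot 10^{6} + 861.67 i$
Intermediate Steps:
$E = 216000$
$\left(\sqrt{-1390909 + 648436} - 2575790\right) + \left(- \frac{304912}{-1431382} + \frac{1419836}{E}\right) = \left(\sqrt{-1390909 + 648436} - 2575790\right) + \left(- \frac{304912}{-1431382} + \frac{1419836}{216000}\right) = \left(\sqrt{-742473} - 2575790\right) + \left(\left(-304912\right) \left(- \frac{1}{1431382}\right) + 1419836 \cdot \frac{1}{216000}\right) = \left(3 i \sqrt{82497} - 2575790\right) + \left(\frac{152456}{715691} + \frac{354959}{54000}\right) = \left(-2575790 + 3 i \sqrt{82497}\right) + \frac{262273585669}{38647314000} = - \frac{99547102654474331}{38647314000} + 3 i \sqrt{82497}$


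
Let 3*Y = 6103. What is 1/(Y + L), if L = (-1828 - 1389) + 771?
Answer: -3/1235 ≈ -0.0024292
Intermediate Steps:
Y = 6103/3 (Y = (1/3)*6103 = 6103/3 ≈ 2034.3)
L = -2446 (L = -3217 + 771 = -2446)
1/(Y + L) = 1/(6103/3 - 2446) = 1/(-1235/3) = -3/1235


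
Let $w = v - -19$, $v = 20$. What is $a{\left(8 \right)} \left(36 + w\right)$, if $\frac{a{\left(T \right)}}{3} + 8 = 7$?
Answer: $-225$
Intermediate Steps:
$w = 39$ ($w = 20 - -19 = 20 + 19 = 39$)
$a{\left(T \right)} = -3$ ($a{\left(T \right)} = -24 + 3 \cdot 7 = -24 + 21 = -3$)
$a{\left(8 \right)} \left(36 + w\right) = - 3 \left(36 + 39\right) = \left(-3\right) 75 = -225$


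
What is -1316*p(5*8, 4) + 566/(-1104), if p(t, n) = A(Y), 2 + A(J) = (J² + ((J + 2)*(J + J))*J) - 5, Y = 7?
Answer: -671223451/552 ≈ -1.2160e+6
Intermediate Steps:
A(J) = -7 + J² + 2*J²*(2 + J) (A(J) = -2 + ((J² + ((J + 2)*(J + J))*J) - 5) = -2 + ((J² + ((2 + J)*(2*J))*J) - 5) = -2 + ((J² + (2*J*(2 + J))*J) - 5) = -2 + ((J² + 2*J²*(2 + J)) - 5) = -2 + (-5 + J² + 2*J²*(2 + J)) = -7 + J² + 2*J²*(2 + J))
p(t, n) = 924 (p(t, n) = -7 + 2*7³ + 5*7² = -7 + 2*343 + 5*49 = -7 + 686 + 245 = 924)
-1316*p(5*8, 4) + 566/(-1104) = -1316*924 + 566/(-1104) = -1215984 + 566*(-1/1104) = -1215984 - 283/552 = -671223451/552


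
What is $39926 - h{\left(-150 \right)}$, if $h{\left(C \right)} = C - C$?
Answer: $39926$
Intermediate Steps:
$h{\left(C \right)} = 0$
$39926 - h{\left(-150 \right)} = 39926 - 0 = 39926 + 0 = 39926$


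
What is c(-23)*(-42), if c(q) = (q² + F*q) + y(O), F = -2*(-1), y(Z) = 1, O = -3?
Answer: -20328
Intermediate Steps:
F = 2
c(q) = 1 + q² + 2*q (c(q) = (q² + 2*q) + 1 = 1 + q² + 2*q)
c(-23)*(-42) = (1 + (-23)² + 2*(-23))*(-42) = (1 + 529 - 46)*(-42) = 484*(-42) = -20328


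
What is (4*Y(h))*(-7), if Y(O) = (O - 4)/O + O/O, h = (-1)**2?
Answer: 56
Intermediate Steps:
h = 1
Y(O) = 1 + (-4 + O)/O (Y(O) = (-4 + O)/O + 1 = 1 + (-4 + O)/O)
(4*Y(h))*(-7) = (4*(2 - 4/1))*(-7) = (4*(2 - 4*1))*(-7) = (4*(2 - 4))*(-7) = (4*(-2))*(-7) = -8*(-7) = 56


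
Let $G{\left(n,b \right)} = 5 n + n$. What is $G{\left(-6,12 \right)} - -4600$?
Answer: $4564$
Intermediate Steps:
$G{\left(n,b \right)} = 6 n$
$G{\left(-6,12 \right)} - -4600 = 6 \left(-6\right) - -4600 = -36 + 4600 = 4564$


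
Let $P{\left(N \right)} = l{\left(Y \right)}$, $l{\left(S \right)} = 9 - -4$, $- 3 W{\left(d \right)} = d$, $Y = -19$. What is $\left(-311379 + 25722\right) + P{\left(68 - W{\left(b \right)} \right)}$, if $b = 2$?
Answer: $-285644$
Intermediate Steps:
$W{\left(d \right)} = - \frac{d}{3}$
$l{\left(S \right)} = 13$ ($l{\left(S \right)} = 9 + 4 = 13$)
$P{\left(N \right)} = 13$
$\left(-311379 + 25722\right) + P{\left(68 - W{\left(b \right)} \right)} = \left(-311379 + 25722\right) + 13 = -285657 + 13 = -285644$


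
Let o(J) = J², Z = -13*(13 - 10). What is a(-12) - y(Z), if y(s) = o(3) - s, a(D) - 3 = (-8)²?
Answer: 19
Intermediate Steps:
Z = -39 (Z = -13*3 = -39)
a(D) = 67 (a(D) = 3 + (-8)² = 3 + 64 = 67)
y(s) = 9 - s (y(s) = 3² - s = 9 - s)
a(-12) - y(Z) = 67 - (9 - 1*(-39)) = 67 - (9 + 39) = 67 - 1*48 = 67 - 48 = 19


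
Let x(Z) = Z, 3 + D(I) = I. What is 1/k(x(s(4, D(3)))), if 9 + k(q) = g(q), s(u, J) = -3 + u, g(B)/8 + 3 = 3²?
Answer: 1/39 ≈ 0.025641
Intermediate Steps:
g(B) = 48 (g(B) = -24 + 8*3² = -24 + 8*9 = -24 + 72 = 48)
D(I) = -3 + I
k(q) = 39 (k(q) = -9 + 48 = 39)
1/k(x(s(4, D(3)))) = 1/39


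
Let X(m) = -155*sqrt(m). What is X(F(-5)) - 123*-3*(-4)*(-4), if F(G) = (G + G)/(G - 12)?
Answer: 5904 - 155*sqrt(170)/17 ≈ 5785.1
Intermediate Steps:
F(G) = 2*G/(-12 + G) (F(G) = (2*G)/(-12 + G) = 2*G/(-12 + G))
X(F(-5)) - 123*-3*(-4)*(-4) = -155*sqrt(10)*sqrt(-1/(-12 - 5)) - 123*-3*(-4)*(-4) = -155*sqrt(10)*sqrt(-1/(-17)) - 123*12*(-4) = -155*sqrt(170)/17 - 123*(-48) = -155*sqrt(170)/17 - 1*(-5904) = -155*sqrt(170)/17 + 5904 = 5904 - 155*sqrt(170)/17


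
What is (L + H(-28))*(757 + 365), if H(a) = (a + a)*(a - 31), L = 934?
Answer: 4755036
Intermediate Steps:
H(a) = 2*a*(-31 + a) (H(a) = (2*a)*(-31 + a) = 2*a*(-31 + a))
(L + H(-28))*(757 + 365) = (934 + 2*(-28)*(-31 - 28))*(757 + 365) = (934 + 2*(-28)*(-59))*1122 = (934 + 3304)*1122 = 4238*1122 = 4755036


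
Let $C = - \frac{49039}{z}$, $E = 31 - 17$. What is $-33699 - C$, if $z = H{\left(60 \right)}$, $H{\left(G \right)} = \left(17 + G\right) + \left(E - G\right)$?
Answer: $- \frac{995630}{31} \approx -32117.0$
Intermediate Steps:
$E = 14$ ($E = 31 - 17 = 14$)
$H{\left(G \right)} = 31$ ($H{\left(G \right)} = \left(17 + G\right) - \left(-14 + G\right) = 31$)
$z = 31$
$C = - \frac{49039}{31} \approx -1581.9$
$-33699 - C = -33699 - - \frac{49039}{31} = -33699 + \frac{49039}{31} = - \frac{995630}{31}$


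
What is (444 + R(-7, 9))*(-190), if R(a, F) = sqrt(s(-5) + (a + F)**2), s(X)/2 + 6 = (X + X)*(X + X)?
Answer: -84360 - 1520*sqrt(3) ≈ -86993.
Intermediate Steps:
s(X) = -12 + 8*X**2 (s(X) = -12 + 2*((X + X)*(X + X)) = -12 + 2*((2*X)*(2*X)) = -12 + 2*(4*X**2) = -12 + 8*X**2)
R(a, F) = sqrt(188 + (F + a)**2) (R(a, F) = sqrt((-12 + 8*(-5)**2) + (a + F)**2) = sqrt((-12 + 8*25) + (F + a)**2) = sqrt((-12 + 200) + (F + a)**2) = sqrt(188 + (F + a)**2))
(444 + R(-7, 9))*(-190) = (444 + sqrt(188 + (9 - 7)**2))*(-190) = (444 + sqrt(188 + 2**2))*(-190) = (444 + sqrt(188 + 4))*(-190) = (444 + sqrt(192))*(-190) = (444 + 8*sqrt(3))*(-190) = -84360 - 1520*sqrt(3)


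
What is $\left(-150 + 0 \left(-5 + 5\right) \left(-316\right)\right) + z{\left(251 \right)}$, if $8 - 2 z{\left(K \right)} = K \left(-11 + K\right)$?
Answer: $-30266$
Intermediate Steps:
$z{\left(K \right)} = 4 - \frac{K \left(-11 + K\right)}{2}$
$\left(-150 + 0 \left(-5 + 5\right) \left(-316\right)\right) + z{\left(251 \right)} = \left(-150 + 0 \left(-5 + 5\right) \left(-316\right)\right) + \left(4 - \frac{251^{2}}{2} + \frac{11}{2} \cdot 251\right) = \left(-150 + 0 \cdot 0 \left(-316\right)\right) + \left(4 - \frac{63001}{2} + \frac{2761}{2}\right) = \left(-150 + 0 \left(-316\right)\right) + \left(4 - \frac{63001}{2} + \frac{2761}{2}\right) = \left(-150 + 0\right) - 30116 = -150 - 30116 = -30266$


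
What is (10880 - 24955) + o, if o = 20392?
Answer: 6317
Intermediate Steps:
(10880 - 24955) + o = (10880 - 24955) + 20392 = -14075 + 20392 = 6317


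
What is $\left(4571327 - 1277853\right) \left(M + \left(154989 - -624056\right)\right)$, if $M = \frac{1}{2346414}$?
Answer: $\frac{3010172815826369047}{1173207} \approx 2.5658 \cdot 10^{12}$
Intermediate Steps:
$M = \frac{1}{2346414} \approx 4.2618 \cdot 10^{-7}$
$\left(4571327 - 1277853\right) \left(M + \left(154989 - -624056\right)\right) = \left(4571327 - 1277853\right) \left(\frac{1}{2346414} + \left(154989 - -624056\right)\right) = 3293474 \left(\frac{1}{2346414} + \left(154989 + 624056\right)\right) = 3293474 \left(\frac{1}{2346414} + 779045\right) = 3293474 \cdot \frac{1827962094631}{2346414} = \frac{3010172815826369047}{1173207}$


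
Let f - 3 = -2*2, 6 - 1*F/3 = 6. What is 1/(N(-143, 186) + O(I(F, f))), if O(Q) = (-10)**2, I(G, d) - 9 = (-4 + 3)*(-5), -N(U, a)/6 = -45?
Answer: 1/370 ≈ 0.0027027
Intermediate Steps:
F = 0 (F = 18 - 3*6 = 18 - 18 = 0)
N(U, a) = 270 (N(U, a) = -6*(-45) = 270)
f = -1 (f = 3 - 2*2 = 3 - 4 = -1)
I(G, d) = 14 (I(G, d) = 9 + (-4 + 3)*(-5) = 9 - 1*(-5) = 9 + 5 = 14)
O(Q) = 100
1/(N(-143, 186) + O(I(F, f))) = 1/(270 + 100) = 1/370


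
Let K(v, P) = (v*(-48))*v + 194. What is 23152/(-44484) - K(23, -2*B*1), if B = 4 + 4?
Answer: 280221170/11121 ≈ 25197.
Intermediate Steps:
B = 8
K(v, P) = 194 - 48*v² (K(v, P) = (-48*v)*v + 194 = -48*v² + 194 = 194 - 48*v²)
23152/(-44484) - K(23, -2*B*1) = 23152/(-44484) - (194 - 48*23²) = 23152*(-1/44484) - (194 - 48*529) = -5788/11121 - (194 - 25392) = -5788/11121 - 1*(-25198) = -5788/11121 + 25198 = 280221170/11121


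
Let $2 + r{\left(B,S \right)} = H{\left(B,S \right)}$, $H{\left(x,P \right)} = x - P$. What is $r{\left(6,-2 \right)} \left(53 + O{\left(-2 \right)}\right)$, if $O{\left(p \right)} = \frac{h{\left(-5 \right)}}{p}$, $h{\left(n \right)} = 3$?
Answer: $309$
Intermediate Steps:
$r{\left(B,S \right)} = -2 + B - S$ ($r{\left(B,S \right)} = -2 + \left(B - S\right) = -2 + B - S$)
$O{\left(p \right)} = \frac{3}{p}$
$r{\left(6,-2 \right)} \left(53 + O{\left(-2 \right)}\right) = \left(-2 + 6 - -2\right) \left(53 + \frac{3}{-2}\right) = \left(-2 + 6 + 2\right) \left(53 + 3 \left(- \frac{1}{2}\right)\right) = 6 \left(53 - \frac{3}{2}\right) = 6 \cdot \frac{103}{2} = 309$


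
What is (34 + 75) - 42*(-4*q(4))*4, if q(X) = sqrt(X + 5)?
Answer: 2125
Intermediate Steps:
q(X) = sqrt(5 + X)
(34 + 75) - 42*(-4*q(4))*4 = (34 + 75) - 42*(-4*sqrt(5 + 4))*4 = 109 - 42*(-4*sqrt(9))*4 = 109 - 42*(-4*3)*4 = 109 - (-504)*4 = 109 - 42*(-48) = 109 + 2016 = 2125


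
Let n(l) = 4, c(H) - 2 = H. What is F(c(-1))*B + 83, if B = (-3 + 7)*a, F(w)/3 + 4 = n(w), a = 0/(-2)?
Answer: 83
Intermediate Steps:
c(H) = 2 + H
a = 0 (a = 0*(-½) = 0)
F(w) = 0 (F(w) = -12 + 3*4 = -12 + 12 = 0)
B = 0 (B = (-3 + 7)*0 = 4*0 = 0)
F(c(-1))*B + 83 = 0*0 + 83 = 0 + 83 = 83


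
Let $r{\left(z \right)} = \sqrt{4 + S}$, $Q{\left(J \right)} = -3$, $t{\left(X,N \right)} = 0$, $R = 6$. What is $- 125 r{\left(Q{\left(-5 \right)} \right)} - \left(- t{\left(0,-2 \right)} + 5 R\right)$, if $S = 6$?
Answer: $-30 - 125 \sqrt{10} \approx -425.28$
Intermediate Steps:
$r{\left(z \right)} = \sqrt{10}$ ($r{\left(z \right)} = \sqrt{4 + 6} = \sqrt{10}$)
$- 125 r{\left(Q{\left(-5 \right)} \right)} - \left(- t{\left(0,-2 \right)} + 5 R\right) = - 125 \sqrt{10} + \left(0 - 30\right) = - 125 \sqrt{10} - 30 = -30 - 125 \sqrt{10}$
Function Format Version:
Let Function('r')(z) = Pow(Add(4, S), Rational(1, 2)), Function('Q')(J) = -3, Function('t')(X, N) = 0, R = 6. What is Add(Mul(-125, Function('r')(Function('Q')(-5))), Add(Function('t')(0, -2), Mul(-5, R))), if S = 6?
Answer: Add(-30, Mul(-125, Pow(10, Rational(1, 2)))) ≈ -425.28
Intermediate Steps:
Function('r')(z) = Pow(10, Rational(1, 2)) (Function('r')(z) = Pow(Add(4, 6), Rational(1, 2)) = Pow(10, Rational(1, 2)))
Add(Mul(-125, Function('r')(Function('Q')(-5))), Add(Function('t')(0, -2), Mul(-5, R))) = Add(Mul(-125, Pow(10, Rational(1, 2))), Add(0, Mul(-5, 6))) = Add(Mul(-125, Pow(10, Rational(1, 2))), Add(0, -30)) = Add(Mul(-125, Pow(10, Rational(1, 2))), -30) = Add(-30, Mul(-125, Pow(10, Rational(1, 2))))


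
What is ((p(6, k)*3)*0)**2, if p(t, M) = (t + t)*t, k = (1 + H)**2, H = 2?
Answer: 0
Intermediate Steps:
k = 9 (k = (1 + 2)**2 = 3**2 = 9)
p(t, M) = 2*t**2 (p(t, M) = (2*t)*t = 2*t**2)
((p(6, k)*3)*0)**2 = (((2*6**2)*3)*0)**2 = (((2*36)*3)*0)**2 = ((72*3)*0)**2 = (216*0)**2 = 0**2 = 0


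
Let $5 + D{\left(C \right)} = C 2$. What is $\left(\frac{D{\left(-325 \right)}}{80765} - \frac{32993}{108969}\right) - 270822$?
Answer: $- \frac{476695001484122}{1760176257} \approx -2.7082 \cdot 10^{5}$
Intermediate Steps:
$D{\left(C \right)} = -5 + 2 C$ ($D{\left(C \right)} = -5 + C 2 = -5 + 2 C$)
$\left(\frac{D{\left(-325 \right)}}{80765} - \frac{32993}{108969}\right) - 270822 = \left(\frac{-5 + 2 \left(-325\right)}{80765} - \frac{32993}{108969}\right) - 270822 = \left(\left(-5 - 650\right) \frac{1}{80765} - \frac{32993}{108969}\right) - 270822 = \left(\left(-655\right) \frac{1}{80765} - \frac{32993}{108969}\right) - 270822 = \left(- \frac{131}{16153} - \frac{32993}{108969}\right) - 270822 = - \frac{547210868}{1760176257} - 270822 = - \frac{476695001484122}{1760176257}$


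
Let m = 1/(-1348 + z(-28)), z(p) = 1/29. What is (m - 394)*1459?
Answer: -22471347297/39091 ≈ -5.7485e+5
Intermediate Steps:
z(p) = 1/29
m = -29/39091 (m = 1/(-1348 + 1/29) = 1/(-39091/29) = -29/39091 ≈ -0.00074186)
(m - 394)*1459 = (-29/39091 - 394)*1459 = -15401883/39091*1459 = -22471347297/39091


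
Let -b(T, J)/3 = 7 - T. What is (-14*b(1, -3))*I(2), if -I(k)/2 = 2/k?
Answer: -504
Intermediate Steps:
I(k) = -4/k
b(T, J) = -21 + 3*T (b(T, J) = -3*(7 - T) = -21 + 3*T)
(-14*b(1, -3))*I(2) = (-14*(-21 + 3*1))*(-4/2) = (-14*(-21 + 3))*(-4*½) = -14*(-18)*(-2) = 252*(-2) = -504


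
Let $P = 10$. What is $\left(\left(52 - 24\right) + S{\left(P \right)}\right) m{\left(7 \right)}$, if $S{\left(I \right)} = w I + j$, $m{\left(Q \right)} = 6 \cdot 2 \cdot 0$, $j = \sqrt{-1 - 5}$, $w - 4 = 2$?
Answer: $0$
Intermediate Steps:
$w = 6$ ($w = 4 + 2 = 6$)
$j = i \sqrt{6}$ ($j = \sqrt{-6} = i \sqrt{6} \approx 2.4495 i$)
$m{\left(Q \right)} = 0$ ($m{\left(Q \right)} = 12 \cdot 0 = 0$)
$S{\left(I \right)} = 6 I + i \sqrt{6}$
$\left(\left(52 - 24\right) + S{\left(P \right)}\right) m{\left(7 \right)} = \left(\left(52 - 24\right) + \left(6 \cdot 10 + i \sqrt{6}\right)\right) 0 = \left(28 + \left(60 + i \sqrt{6}\right)\right) 0 = \left(88 + i \sqrt{6}\right) 0 = 0$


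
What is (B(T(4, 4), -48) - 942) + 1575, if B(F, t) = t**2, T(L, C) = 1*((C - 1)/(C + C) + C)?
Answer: 2937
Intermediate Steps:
T(L, C) = C + (-1 + C)/(2*C) (T(L, C) = 1*((-1 + C)/((2*C)) + C) = 1*((1/(2*C))*(-1 + C) + C) = 1*((-1 + C)/(2*C) + C) = 1*(C + (-1 + C)/(2*C)) = C + (-1 + C)/(2*C))
(B(T(4, 4), -48) - 942) + 1575 = ((-48)**2 - 942) + 1575 = (2304 - 942) + 1575 = 1362 + 1575 = 2937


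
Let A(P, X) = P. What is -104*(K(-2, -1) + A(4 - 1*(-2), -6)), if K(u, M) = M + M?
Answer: -416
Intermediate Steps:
K(u, M) = 2*M
-104*(K(-2, -1) + A(4 - 1*(-2), -6)) = -104*(2*(-1) + (4 - 1*(-2))) = -104*(-2 + (4 + 2)) = -104*(-2 + 6) = -104*4 = -416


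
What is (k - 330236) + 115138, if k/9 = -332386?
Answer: -3206572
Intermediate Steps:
k = -2991474 (k = 9*(-332386) = -2991474)
(k - 330236) + 115138 = (-2991474 - 330236) + 115138 = -3321710 + 115138 = -3206572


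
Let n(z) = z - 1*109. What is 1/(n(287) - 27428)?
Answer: -1/27250 ≈ -3.6697e-5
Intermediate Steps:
n(z) = -109 + z (n(z) = z - 109 = -109 + z)
1/(n(287) - 27428) = 1/((-109 + 287) - 27428) = 1/(178 - 27428) = 1/(-27250) = -1/27250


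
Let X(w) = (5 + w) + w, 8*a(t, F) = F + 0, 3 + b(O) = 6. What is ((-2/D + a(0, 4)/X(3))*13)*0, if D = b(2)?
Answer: 0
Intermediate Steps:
b(O) = 3 (b(O) = -3 + 6 = 3)
a(t, F) = F/8 (a(t, F) = (F + 0)/8 = F/8)
D = 3
X(w) = 5 + 2*w
((-2/D + a(0, 4)/X(3))*13)*0 = ((-2/3 + ((⅛)*4)/(5 + 2*3))*13)*0 = ((-2*⅓ + 1/(2*(5 + 6)))*13)*0 = ((-⅔ + (½)/11)*13)*0 = ((-⅔ + (½)*(1/11))*13)*0 = ((-⅔ + 1/22)*13)*0 = -41/66*13*0 = -533/66*0 = 0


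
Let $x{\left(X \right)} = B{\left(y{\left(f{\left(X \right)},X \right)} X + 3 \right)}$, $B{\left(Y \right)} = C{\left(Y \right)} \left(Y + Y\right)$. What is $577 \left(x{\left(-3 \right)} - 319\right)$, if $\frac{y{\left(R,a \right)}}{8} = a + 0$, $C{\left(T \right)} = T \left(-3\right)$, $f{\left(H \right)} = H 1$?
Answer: $-19657813$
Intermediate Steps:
$f{\left(H \right)} = H$
$C{\left(T \right)} = - 3 T$
$y{\left(R,a \right)} = 8 a$ ($y{\left(R,a \right)} = 8 \left(a + 0\right) = 8 a$)
$B{\left(Y \right)} = - 6 Y^{2}$ ($B{\left(Y \right)} = - 3 Y \left(Y + Y\right) = - 3 Y 2 Y = - 6 Y^{2}$)
$x{\left(X \right)} = - 6 \left(3 + 8 X^{2}\right)^{2}$ ($x{\left(X \right)} = - 6 \left(8 X X + 3\right)^{2} = - 6 \left(8 X^{2} + 3\right)^{2} = - 6 \left(3 + 8 X^{2}\right)^{2}$)
$577 \left(x{\left(-3 \right)} - 319\right) = 577 \left(\left(-54 - 384 \left(-3\right)^{4} - 288 \left(-3\right)^{2}\right) - 319\right) = 577 \left(\left(-54 - 31104 - 2592\right) - 319\right) = 577 \left(-33750 - 319\right) = 577 \left(-34069\right) = -19657813$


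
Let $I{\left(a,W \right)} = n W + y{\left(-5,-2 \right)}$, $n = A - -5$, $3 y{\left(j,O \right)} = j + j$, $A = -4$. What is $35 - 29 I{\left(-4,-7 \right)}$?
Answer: $\frac{1004}{3} \approx 334.67$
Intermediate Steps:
$y{\left(j,O \right)} = \frac{2 j}{3}$ ($y{\left(j,O \right)} = \frac{j + j}{3} = \frac{2 j}{3}$)
$n = 1$ ($n = -4 - -5 = -4 + 5 = 1$)
$I{\left(a,W \right)} = - \frac{10}{3} + W$ ($I{\left(a,W \right)} = 1 W + \frac{2}{3} \left(-5\right) = W - \frac{10}{3} = - \frac{10}{3} + W$)
$35 - 29 I{\left(-4,-7 \right)} = 35 - 29 \left(- \frac{10}{3} - 7\right) = 35 - - \frac{899}{3} = 35 + \frac{899}{3} = \frac{1004}{3}$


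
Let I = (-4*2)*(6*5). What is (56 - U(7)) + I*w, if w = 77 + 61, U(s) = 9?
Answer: -33073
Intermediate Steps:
I = -240 (I = -8*30 = -240)
w = 138
(56 - U(7)) + I*w = (56 - 1*9) - 240*138 = (56 - 9) - 33120 = 47 - 33120 = -33073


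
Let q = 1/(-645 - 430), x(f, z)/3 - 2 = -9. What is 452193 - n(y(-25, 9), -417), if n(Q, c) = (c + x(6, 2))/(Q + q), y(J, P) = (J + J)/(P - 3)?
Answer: 6076315452/13439 ≈ 4.5214e+5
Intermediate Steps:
x(f, z) = -21 (x(f, z) = 6 + 3*(-9) = 6 - 27 = -21)
y(J, P) = 2*J/(-3 + P) (y(J, P) = (2*J)/(-3 + P) = 2*J/(-3 + P))
q = -1/1075 (q = 1/(-1075) = -1/1075 ≈ -0.00093023)
n(Q, c) = (-21 + c)/(-1/1075 + Q) (n(Q, c) = (c - 21)/(Q - 1/1075) = (-21 + c)/(-1/1075 + Q))
452193 - n(y(-25, 9), -417) = 452193 - 1075*(-21 - 417)/(-1 + 1075*(2*(-25)/(-3 + 9))) = 452193 - 1075*(-438)/(-1 + 1075*(2*(-25)/6)) = 452193 - 1075*(-438)/(-1 + 1075*(2*(-25)*(1/6))) = 452193 - 1075*(-438)/(-1 + 1075*(-25/3)) = 452193 - 1075*(-438)/(-1 - 26875/3) = 452193 - 1075*(-438)/(-26878/3) = 452193 - 1075*(-3)*(-438)/26878 = 452193 - 1*706275/13439 = 452193 - 706275/13439 = 6076315452/13439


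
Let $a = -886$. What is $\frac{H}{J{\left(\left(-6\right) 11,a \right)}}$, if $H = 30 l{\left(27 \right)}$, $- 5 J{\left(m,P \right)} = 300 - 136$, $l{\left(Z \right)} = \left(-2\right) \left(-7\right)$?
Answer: $- \frac{525}{41} \approx -12.805$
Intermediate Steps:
$l{\left(Z \right)} = 14$
$J{\left(m,P \right)} = - \frac{164}{5}$ ($J{\left(m,P \right)} = - \frac{300 - 136}{5} = \left(- \frac{1}{5}\right) 164 = - \frac{164}{5}$)
$H = 420$ ($H = 30 \cdot 14 = 420$)
$\frac{H}{J{\left(\left(-6\right) 11,a \right)}} = \frac{420}{- \frac{164}{5}} = 420 \left(- \frac{5}{164}\right) = - \frac{525}{41}$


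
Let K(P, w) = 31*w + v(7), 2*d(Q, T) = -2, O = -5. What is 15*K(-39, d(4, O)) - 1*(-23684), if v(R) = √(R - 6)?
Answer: 23234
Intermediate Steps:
d(Q, T) = -1 (d(Q, T) = (½)*(-2) = -1)
v(R) = √(-6 + R)
K(P, w) = 1 + 31*w (K(P, w) = 31*w + √(-6 + 7) = 31*w + √1 = 31*w + 1 = 1 + 31*w)
15*K(-39, d(4, O)) - 1*(-23684) = 15*(1 + 31*(-1)) - 1*(-23684) = 15*(1 - 31) + 23684 = 15*(-30) + 23684 = -450 + 23684 = 23234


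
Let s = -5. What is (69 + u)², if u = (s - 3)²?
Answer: 17689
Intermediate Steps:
u = 64 (u = (-5 - 3)² = (-8)² = 64)
(69 + u)² = (69 + 64)² = 133² = 17689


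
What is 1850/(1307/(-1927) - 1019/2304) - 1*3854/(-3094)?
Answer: -12696921794293/7696233727 ≈ -1649.8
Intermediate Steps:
1850/(1307/(-1927) - 1019/2304) - 1*3854/(-3094) = 1850/(1307*(-1/1927) - 1019*1/2304) - 3854*(-1/3094) = 1850/(-1307/1927 - 1019/2304) + 1927/1547 = 1850/(-4974941/4439808) + 1927/1547 = 1850*(-4439808/4974941) + 1927/1547 = -8213644800/4974941 + 1927/1547 = -12696921794293/7696233727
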